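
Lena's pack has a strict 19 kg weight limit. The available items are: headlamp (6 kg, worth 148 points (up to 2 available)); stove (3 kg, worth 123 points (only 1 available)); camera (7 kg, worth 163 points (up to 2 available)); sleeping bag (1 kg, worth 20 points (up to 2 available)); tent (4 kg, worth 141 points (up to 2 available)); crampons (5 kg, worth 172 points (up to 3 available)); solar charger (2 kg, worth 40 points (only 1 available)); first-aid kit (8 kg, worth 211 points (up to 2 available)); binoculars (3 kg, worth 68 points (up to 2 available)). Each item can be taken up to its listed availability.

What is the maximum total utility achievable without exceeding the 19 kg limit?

Taking the top-ratio items first gives stove + 2×tent + crampons + binoculars for 645 (19 kg).
Dropping 2×tent and binoculars frees 11 kg; slotting in sleeping bag + 2×crampons (11 kg) lifts the total to 659 at 19 kg.
Nothing else within 19 kg beats 659.

659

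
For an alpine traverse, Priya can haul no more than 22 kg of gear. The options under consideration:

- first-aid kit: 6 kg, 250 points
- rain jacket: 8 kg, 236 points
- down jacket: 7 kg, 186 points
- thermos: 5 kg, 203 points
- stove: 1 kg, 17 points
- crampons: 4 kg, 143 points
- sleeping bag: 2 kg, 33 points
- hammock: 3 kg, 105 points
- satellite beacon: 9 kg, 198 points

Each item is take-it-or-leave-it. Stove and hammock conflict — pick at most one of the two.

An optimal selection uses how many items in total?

4

Optimal total is 794.
For example first-aid kit + rain jacket + thermos + hammock achieves it, using 22 kg.
Any selection reaching 794 contains exactly 4 items.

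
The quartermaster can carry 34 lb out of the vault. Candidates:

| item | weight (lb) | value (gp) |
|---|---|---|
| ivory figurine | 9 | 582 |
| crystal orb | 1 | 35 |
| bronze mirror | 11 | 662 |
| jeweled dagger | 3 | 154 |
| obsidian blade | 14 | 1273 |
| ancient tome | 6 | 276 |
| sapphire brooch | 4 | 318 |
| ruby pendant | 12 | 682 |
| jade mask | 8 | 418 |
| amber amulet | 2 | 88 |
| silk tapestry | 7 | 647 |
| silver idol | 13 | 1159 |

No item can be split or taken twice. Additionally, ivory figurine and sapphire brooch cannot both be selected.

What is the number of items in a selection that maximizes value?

3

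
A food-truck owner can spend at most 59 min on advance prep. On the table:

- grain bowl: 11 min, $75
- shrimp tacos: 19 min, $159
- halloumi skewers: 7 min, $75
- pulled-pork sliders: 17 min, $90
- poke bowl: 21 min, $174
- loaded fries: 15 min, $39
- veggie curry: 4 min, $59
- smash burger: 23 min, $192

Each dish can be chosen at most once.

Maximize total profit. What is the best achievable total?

500

Density check — veggie curry 14.75, halloumi skewers 10.71, shrimp tacos 8.37, smash burger 8.35 are the best per min.
The ratio heuristic lands on shrimp tacos + halloumi skewers + veggie curry + smash burger (485) but leaves 6 min idle.
Replace shrimp tacos and halloumi skewers with grain bowl + poke bowl: the trade gains 15 net, giving 500 at 59 min.
Halloumi skewers + poke bowl + veggie curry + smash burger matches that 500 at 55 min; no feasible combination exceeds it.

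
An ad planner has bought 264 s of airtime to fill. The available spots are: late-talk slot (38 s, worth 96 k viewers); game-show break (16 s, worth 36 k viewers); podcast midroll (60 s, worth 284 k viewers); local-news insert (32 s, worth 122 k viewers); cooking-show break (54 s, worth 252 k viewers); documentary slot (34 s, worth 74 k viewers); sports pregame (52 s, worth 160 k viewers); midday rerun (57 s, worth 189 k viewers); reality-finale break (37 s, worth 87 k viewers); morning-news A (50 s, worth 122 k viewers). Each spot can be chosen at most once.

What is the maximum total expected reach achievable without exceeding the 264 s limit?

1007

By expected reach per s: podcast midroll 4.73, cooking-show break 4.67, local-news insert 3.81 lead.
The ratio ordering already packs tightly: podcast midroll + local-news insert + cooking-show break + sports pregame + midday rerun, 255 s, 1007.
That's the maximum — no swap from here does better than 1007.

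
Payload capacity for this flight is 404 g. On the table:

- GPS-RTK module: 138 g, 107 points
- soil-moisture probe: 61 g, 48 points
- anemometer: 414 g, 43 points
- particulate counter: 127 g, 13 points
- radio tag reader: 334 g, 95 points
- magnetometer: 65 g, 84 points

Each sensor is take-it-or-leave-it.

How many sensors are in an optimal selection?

Best achievable data value is 252.
GPS-RTK module + soil-moisture probe + particulate counter + magnetometer hits 252 at 391 g.
All optima have 4 sensors.

4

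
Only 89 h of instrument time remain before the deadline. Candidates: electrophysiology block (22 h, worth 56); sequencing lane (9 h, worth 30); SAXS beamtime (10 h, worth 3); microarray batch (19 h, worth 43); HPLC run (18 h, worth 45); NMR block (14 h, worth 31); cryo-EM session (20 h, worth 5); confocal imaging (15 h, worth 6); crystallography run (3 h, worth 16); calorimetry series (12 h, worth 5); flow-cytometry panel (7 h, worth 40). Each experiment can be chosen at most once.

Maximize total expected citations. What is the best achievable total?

245

Density check — flow-cytometry panel 5.71, crystallography run 5.33, sequencing lane 3.33 are the best per h.
Filling by ratio: electrophysiology block + sequencing lane + SAXS beamtime + microarray batch + HPLC run + crystallography run + flow-cytometry panel for 233, with 1 h left unused.
Replace SAXS beamtime and crystallography run with NMR block: the trade gains 12 net, giving 245 at 89 h.
An exhaustive check of the 2048 subsets confirms 245.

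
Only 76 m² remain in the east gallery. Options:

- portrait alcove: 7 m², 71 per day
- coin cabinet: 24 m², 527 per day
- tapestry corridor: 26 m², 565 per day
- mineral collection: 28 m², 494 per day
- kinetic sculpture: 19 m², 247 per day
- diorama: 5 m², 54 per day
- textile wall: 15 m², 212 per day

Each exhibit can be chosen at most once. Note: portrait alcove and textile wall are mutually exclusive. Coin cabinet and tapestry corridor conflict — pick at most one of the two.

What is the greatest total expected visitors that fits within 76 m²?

1325

Tapestry corridor + mineral collection + diorama + textile wall uses 74 of the 76 m² and totals 1325.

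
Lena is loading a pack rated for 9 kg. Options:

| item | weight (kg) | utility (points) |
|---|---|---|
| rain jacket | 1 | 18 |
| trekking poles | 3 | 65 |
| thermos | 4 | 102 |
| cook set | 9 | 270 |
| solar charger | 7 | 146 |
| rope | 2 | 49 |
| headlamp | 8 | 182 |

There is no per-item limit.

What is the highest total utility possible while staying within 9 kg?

By utility per kg: cook set 30.00, thermos 25.50, rope 24.50 lead.
The ratio ordering already packs tightly: cook set, 9 kg, 270.

270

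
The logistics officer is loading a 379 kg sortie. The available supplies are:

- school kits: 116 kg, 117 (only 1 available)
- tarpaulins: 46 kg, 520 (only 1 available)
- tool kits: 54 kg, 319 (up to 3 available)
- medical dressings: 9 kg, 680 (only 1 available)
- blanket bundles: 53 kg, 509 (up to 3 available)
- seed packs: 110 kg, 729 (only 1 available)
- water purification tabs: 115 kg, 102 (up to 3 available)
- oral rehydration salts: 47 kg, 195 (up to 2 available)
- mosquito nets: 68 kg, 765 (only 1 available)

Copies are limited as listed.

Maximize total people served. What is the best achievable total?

By people served per kg: medical dressings 75.56, tarpaulins 11.30, mosquito nets 11.25 lead.
The ratio heuristic lands on tarpaulins + tool kits + medical dressings + 3×blanket bundles + mosquito nets (3811) but leaves 43 kg idle.
Replace tool kits with 2×oral rehydration salts: the trade gains 71 net, giving 3882 at 376 kg.
Nothing else within 379 kg beats 3882.

3882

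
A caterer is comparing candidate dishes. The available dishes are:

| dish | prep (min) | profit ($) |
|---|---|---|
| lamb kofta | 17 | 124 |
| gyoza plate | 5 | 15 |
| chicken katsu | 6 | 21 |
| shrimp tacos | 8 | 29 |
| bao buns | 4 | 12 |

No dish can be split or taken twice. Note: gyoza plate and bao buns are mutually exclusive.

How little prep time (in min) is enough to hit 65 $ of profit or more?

17

Minimise min subject to total profit ≥ 65.
lamb kofta: 124 profit at 17 min.
Any bundle with less than 17 min falls short of 65.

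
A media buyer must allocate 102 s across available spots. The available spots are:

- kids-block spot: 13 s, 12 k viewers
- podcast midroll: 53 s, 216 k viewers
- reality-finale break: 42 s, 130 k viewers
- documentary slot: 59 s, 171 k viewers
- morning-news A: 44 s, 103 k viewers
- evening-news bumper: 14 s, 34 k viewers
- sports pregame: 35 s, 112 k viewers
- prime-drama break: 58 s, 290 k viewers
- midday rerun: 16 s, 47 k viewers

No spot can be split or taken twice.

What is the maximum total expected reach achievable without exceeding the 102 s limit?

420

Density check — prime-drama break 5.00, podcast midroll 4.08, sports pregame 3.20 are the best per s.
The ratio heuristic lands on sports pregame + prime-drama break (402) but leaves 9 s idle.
Replace sports pregame with reality-finale break: the trade gains 18 net, giving 420 at 100 s.
Runner-up sports pregame + prime-drama break tops out at 402.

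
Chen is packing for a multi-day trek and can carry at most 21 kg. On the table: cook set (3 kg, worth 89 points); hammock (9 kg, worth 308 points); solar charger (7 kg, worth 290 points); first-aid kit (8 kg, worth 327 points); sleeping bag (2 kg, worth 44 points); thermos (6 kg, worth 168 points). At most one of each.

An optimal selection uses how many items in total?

Best achievable utility is 785.
For example solar charger + first-aid kit + thermos achieves it, using 21 kg.
Every optimal selection uses 3 items.

3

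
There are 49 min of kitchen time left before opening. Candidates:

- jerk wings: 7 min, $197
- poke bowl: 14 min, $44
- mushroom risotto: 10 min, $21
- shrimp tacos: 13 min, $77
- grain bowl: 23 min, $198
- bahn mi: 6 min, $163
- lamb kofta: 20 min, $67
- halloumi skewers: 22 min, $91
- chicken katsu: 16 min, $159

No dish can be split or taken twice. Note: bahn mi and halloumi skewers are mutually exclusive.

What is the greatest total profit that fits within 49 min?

635

Ranking by ratio (profit/min): jerk wings 28.14, bahn mi 27.17, chicken katsu 9.94.
A density-first pass picks jerk wings + shrimp tacos + bahn mi + chicken katsu — 596 at 42 min.
The 16 min tied up in chicken katsu is better spent on grain bowl — total rises to 635 (49 min).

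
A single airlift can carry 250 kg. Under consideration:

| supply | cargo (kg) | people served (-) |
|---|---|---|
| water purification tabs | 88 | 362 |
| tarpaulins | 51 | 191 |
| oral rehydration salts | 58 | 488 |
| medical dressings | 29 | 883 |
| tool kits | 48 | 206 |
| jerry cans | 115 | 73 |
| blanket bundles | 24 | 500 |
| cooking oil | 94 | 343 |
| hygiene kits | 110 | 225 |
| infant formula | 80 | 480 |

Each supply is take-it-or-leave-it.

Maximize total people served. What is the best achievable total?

The ratio ordering already packs tightly: oral rehydration salts + medical dressings + tool kits + blanket bundles + infant formula, 239 kg, 2557.

2557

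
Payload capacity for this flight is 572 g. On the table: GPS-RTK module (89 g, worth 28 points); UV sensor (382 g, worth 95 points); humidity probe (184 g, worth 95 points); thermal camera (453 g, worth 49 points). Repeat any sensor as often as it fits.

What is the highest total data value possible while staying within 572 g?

By data value per g: humidity probe 0.52, GPS-RTK module 0.31, UV sensor 0.25 lead.
The ratio ordering already packs tightly: 3×humidity probe, 552 g, 285.

285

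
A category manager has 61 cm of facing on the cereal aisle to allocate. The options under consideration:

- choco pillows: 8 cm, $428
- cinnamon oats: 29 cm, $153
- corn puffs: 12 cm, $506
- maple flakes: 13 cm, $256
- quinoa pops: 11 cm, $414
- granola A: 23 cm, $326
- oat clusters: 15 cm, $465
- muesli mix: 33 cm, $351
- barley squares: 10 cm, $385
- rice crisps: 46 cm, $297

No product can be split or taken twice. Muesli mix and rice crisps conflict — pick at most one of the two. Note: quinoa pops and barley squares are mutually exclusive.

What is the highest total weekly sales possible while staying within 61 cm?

2069

Ranking by ratio (weekly sales/cm): choco pillows 53.50, corn puffs 42.17, barley squares 38.50.
Taking choco pillows + corn puffs + maple flakes + quinoa pops + oat clusters: 59 cm used, 2069 in weekly sales.
No other feasible combination exceeds 2069.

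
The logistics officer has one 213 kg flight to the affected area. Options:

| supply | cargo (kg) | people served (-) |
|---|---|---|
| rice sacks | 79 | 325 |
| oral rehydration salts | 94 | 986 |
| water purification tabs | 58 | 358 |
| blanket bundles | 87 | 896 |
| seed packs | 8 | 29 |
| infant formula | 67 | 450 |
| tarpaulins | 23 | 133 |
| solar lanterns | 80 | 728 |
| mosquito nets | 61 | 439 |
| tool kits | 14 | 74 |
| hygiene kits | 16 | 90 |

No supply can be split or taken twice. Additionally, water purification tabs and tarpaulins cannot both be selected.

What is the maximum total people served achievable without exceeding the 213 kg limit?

2046

By people served per kg: oral rehydration salts 10.49, blanket bundles 10.30, solar lanterns 9.10, mosquito nets 7.20 lead.
Taking the top-ratio supplies first gives oral rehydration salts + blanket bundles + seed packs + tarpaulins for 2044 (212 kg).
Dropping seed packs and tarpaulins frees 31 kg; slotting in tool kits + hygiene kits (30 kg) lifts the total to 2046 at 211 kg.
The spare 2 kg is too small for any remaining supply, and no feasible exchange beats 2046.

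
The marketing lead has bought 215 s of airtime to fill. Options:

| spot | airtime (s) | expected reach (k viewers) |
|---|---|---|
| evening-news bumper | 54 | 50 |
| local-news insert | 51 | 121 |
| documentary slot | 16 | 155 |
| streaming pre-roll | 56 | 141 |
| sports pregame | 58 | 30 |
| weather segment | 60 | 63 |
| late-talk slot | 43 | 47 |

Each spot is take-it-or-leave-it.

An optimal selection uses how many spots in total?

4

Best achievable expected reach is 480.
One optimal bundle: local-news insert + documentary slot + streaming pre-roll + weather segment (183 s).
Any selection reaching 480 contains exactly 4 spots.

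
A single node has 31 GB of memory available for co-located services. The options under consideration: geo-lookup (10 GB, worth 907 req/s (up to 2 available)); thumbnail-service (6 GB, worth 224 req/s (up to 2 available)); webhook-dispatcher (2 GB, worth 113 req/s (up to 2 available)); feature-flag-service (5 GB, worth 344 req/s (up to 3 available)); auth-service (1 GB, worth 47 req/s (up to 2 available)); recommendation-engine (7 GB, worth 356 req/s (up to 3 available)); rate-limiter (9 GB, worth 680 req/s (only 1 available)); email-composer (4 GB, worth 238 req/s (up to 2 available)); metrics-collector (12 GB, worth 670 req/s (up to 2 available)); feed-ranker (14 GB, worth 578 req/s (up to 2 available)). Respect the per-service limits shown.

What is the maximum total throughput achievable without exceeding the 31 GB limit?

2607

Density check — geo-lookup 90.70, rate-limiter 75.56, feature-flag-service 68.80 are the best per GB.
Best packing: 2×geo-lookup + webhook-dispatcher + rate-limiter — 31 GB, 2607 total.
That's the maximum — no swap from here does better than 2607.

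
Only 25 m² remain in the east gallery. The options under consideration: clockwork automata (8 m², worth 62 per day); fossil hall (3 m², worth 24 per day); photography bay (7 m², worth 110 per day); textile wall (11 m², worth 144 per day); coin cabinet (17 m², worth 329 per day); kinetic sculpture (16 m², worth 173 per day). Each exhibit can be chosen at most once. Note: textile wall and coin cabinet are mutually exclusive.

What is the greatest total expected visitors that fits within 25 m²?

439

By expected visitors per m²: coin cabinet 19.35, photography bay 15.71, textile wall 13.09 lead.
Best packing: photography bay + coin cabinet — 24 m², 439 total.
An exhaustive check of the 64 subsets confirms 439.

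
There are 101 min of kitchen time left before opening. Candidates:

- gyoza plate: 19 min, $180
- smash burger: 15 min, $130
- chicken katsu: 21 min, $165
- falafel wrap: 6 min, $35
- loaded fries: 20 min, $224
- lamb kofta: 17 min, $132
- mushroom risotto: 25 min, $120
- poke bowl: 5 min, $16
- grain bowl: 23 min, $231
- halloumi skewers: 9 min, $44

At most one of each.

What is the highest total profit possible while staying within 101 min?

932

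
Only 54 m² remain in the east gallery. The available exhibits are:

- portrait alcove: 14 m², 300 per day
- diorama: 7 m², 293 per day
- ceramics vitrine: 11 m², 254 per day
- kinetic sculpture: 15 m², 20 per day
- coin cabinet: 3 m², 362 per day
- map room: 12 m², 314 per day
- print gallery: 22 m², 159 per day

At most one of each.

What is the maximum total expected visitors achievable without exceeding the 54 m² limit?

By expected visitors per m²: coin cabinet 120.67, diorama 41.86, map room 26.17 lead.
Taking portrait alcove + diorama + ceramics vitrine + coin cabinet + map room: 47 m² used, 1523 in expected visitors.

1523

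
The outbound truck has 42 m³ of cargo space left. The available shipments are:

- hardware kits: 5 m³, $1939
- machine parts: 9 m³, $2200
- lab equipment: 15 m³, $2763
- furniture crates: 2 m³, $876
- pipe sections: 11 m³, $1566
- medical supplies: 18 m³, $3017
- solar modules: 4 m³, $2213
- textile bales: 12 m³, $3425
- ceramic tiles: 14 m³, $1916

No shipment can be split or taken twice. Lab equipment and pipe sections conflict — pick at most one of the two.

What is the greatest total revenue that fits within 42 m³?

11477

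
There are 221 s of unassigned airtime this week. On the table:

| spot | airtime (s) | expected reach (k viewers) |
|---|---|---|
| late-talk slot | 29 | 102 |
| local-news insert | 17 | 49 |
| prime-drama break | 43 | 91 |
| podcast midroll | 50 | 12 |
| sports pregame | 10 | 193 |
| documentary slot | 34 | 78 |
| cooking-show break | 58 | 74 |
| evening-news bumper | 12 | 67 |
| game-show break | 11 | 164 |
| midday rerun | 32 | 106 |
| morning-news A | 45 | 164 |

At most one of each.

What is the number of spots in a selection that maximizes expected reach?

8

The maximum expected reach within 221 s is 965.
late-talk slot + prime-drama break + sports pregame + documentary slot + evening-news bumper + game-show break + midday rerun + morning-news A hits 965 at 216 s.
Every optimal selection uses 8 spots.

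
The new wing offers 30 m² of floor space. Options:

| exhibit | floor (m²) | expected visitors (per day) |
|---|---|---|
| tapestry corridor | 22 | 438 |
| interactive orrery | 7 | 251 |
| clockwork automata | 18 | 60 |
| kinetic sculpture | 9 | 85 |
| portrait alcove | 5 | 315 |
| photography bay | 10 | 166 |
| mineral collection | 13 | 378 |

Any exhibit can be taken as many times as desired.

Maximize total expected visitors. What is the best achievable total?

Best packing: 6×portrait alcove — 30 m², 1890 total.
No other feasible combination exceeds 1890.

1890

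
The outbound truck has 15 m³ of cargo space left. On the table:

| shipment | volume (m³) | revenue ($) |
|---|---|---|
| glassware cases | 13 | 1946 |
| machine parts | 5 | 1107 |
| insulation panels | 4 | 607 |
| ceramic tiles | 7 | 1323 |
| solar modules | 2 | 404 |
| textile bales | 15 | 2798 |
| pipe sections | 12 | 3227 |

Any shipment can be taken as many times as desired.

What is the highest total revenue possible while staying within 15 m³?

3631

By revenue per m³: pipe sections 268.92, machine parts 221.40, solar modules 202.00 lead.
Taking solar modules + pipe sections: 14 m³ used, 3631 in revenue.
Every other selection either busts 15 m³ or fails to beat 3631.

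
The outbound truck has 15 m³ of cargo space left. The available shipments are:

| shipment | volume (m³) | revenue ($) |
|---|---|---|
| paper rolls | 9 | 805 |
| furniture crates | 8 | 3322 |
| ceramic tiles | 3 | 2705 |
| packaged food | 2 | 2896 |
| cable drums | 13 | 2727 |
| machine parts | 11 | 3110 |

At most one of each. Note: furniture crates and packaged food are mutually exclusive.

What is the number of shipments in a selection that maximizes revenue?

3

The maximum revenue within 15 m³ is 6406.
For example paper rolls + ceramic tiles + packaged food achieves it, using 14 m³.
Every optimal selection uses 3 shipments.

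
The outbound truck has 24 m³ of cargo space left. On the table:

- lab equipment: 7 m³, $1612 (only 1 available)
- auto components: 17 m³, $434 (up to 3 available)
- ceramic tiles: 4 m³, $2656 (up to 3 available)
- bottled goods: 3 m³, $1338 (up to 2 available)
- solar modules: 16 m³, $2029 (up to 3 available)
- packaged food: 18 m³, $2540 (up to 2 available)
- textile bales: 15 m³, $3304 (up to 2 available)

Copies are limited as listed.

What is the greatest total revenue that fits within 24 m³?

Ranking by ratio (revenue/m³): ceramic tiles 664.00, bottled goods 446.00, lab equipment 230.29, textile bales 220.27.
The ratio heuristic lands on 3×ceramic tiles + 2×bottled goods (10644) but leaves 6 m³ idle.
Replace bottled goods with lab equipment: the trade gains 274 net, giving 10918 at 22 m³.
Nothing else within 24 m³ beats 10918.

10918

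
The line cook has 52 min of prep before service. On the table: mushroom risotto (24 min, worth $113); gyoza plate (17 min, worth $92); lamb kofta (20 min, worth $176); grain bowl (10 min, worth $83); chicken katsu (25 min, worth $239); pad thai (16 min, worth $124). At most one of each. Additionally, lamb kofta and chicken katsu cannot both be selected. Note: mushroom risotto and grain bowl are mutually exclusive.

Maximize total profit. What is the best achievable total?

Best packing: grain bowl + chicken katsu + pad thai — 51 min, 446 total.
Every other selection either busts 52 min or breaks a pairing rule or fails to beat 446.

446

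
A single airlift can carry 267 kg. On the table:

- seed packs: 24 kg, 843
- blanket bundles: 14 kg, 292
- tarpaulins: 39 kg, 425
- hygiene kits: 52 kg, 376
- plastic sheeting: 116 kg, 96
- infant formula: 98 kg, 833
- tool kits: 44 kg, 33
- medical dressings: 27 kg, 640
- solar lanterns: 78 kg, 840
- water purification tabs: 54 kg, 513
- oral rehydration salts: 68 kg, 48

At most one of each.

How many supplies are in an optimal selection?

The maximum people served within 267 kg is 3581.
For example seed packs + tarpaulins + infant formula + medical dressings + solar lanterns achieves it, using 266 kg.
Any selection reaching 3581 contains exactly 5 supplies.

5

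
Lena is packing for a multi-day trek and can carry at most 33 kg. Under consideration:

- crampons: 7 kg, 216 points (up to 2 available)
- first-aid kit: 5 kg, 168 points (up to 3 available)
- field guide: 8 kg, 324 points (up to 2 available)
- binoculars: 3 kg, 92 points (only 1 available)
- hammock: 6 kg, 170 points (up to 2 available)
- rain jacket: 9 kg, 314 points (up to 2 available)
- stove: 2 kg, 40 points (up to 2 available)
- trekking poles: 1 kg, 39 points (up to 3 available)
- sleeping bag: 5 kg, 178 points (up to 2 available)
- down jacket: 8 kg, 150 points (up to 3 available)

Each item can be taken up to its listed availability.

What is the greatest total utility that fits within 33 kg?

1257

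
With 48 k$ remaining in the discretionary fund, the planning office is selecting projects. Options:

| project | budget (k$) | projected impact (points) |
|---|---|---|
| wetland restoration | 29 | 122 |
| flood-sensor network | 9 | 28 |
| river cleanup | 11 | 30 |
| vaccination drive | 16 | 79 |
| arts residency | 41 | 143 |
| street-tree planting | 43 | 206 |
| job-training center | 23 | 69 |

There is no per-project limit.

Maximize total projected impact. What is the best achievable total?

237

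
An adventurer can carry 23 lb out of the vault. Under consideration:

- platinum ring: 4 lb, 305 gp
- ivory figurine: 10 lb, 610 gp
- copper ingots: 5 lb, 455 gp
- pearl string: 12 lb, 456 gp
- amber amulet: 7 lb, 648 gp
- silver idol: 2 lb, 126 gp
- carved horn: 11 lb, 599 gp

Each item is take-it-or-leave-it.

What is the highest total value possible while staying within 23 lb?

1713

The ratio heuristic lands on platinum ring + copper ingots + amber amulet + silver idol (1534) but leaves 5 lb idle.
The 6 lb tied up in platinum ring and silver idol is better spent on ivory figurine — total rises to 1713 (22 lb).
Runner-up copper ingots + amber amulet + carved horn tops out at 1702.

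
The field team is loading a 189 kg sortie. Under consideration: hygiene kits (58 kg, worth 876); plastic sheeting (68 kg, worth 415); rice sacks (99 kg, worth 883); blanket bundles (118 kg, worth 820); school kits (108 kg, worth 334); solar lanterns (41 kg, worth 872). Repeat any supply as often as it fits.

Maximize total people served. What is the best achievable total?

A density-first pass picks 4×solar lanterns — 3488 at 164 kg.
Dropping solar lanterns frees 41 kg; slotting in hygiene kits (58 kg) lifts the total to 3492 at 181 kg.
The spare 8 kg is too small for any remaining supply, and no exchange beats 3492.

3492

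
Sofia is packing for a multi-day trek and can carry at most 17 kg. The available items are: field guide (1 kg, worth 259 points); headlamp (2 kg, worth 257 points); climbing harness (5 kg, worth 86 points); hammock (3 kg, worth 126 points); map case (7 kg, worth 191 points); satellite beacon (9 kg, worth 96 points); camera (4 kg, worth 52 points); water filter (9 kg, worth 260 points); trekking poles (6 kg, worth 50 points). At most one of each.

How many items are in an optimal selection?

Optimal total is 902.
field guide + headlamp + hammock + water filter hits 902 at 15 kg.
Any selection reaching 902 contains exactly 4 items.

4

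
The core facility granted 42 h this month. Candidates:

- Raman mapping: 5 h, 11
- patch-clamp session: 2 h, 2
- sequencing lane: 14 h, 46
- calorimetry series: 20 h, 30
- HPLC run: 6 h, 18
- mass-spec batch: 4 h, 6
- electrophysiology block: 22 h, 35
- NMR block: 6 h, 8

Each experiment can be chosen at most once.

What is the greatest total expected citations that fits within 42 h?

99

Greedy by ratio would take Raman mapping + patch-clamp session + sequencing lane + HPLC run + mass-spec batch + NMR block: 37 h used, total 91.
Using the slack differently, sequencing lane + HPLC run + electrophysiology block comes to 99 at 42 h.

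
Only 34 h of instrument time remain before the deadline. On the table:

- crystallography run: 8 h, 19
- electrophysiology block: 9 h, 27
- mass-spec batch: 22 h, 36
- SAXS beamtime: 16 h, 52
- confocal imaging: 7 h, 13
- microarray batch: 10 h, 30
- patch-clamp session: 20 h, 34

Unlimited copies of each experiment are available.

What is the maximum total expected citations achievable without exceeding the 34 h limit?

106

A density-first pass picks 2×SAXS beamtime — 104 at 32 h.
The 16 h tied up in SAXS beamtime is better spent on 2×electrophysiology block — total rises to 106 (34 h).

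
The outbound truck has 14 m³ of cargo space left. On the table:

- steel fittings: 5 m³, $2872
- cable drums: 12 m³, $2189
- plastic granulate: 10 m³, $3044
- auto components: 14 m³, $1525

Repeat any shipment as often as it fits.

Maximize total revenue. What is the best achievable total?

2×steel fittings uses 10 of the 14 m³ and totals 5744.
Nothing else within 14 m³ beats 5744.

5744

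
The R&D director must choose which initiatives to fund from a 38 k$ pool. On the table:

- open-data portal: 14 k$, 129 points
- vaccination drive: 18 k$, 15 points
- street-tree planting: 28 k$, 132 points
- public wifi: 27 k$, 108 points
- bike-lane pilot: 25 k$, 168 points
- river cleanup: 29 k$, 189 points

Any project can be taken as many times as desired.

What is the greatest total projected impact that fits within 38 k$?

Ranking by ratio (projected impact/k$): open-data portal 9.21, bike-lane pilot 6.72, river cleanup 6.52.
2×open-data portal uses 28 of the 38 k$ and totals 258.
No other feasible combination exceeds 258.

258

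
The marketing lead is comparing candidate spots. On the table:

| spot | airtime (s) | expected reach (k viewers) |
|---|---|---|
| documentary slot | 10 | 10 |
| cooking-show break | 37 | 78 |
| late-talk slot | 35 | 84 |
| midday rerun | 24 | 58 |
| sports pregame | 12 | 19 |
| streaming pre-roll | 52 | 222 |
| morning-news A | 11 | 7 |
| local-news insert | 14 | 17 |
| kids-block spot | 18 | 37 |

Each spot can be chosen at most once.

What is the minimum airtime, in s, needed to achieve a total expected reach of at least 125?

52

Minimise s subject to total expected reach ≥ 125.
streaming pre-roll: 222 expected reach at 52 s.
Below 52 s the best achievable stays under 125.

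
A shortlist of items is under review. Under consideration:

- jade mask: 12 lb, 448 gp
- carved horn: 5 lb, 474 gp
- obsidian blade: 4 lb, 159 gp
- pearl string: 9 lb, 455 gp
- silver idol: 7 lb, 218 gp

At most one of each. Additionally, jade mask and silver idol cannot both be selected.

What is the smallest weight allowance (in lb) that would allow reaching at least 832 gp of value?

Need the lightest bundle worth ≥ 832.
carved horn + pearl string reaches 929 using 14 lb.
Below 14 lb the best achievable stays under 832.

14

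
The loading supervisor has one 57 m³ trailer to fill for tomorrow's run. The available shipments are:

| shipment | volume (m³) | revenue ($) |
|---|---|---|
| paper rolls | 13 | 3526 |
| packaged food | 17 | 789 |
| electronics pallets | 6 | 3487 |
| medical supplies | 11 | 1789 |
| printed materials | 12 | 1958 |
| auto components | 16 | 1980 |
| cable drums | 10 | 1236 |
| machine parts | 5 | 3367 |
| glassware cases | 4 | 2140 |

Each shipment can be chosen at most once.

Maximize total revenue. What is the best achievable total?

Taking the top-ratio shipments first gives paper rolls + electronics pallets + medical supplies + printed materials + machine parts + glassware cases for 16267 (51 m³).
Replace medical supplies with auto components: the trade gains 191 net, giving 16458 at 56 m³.

16458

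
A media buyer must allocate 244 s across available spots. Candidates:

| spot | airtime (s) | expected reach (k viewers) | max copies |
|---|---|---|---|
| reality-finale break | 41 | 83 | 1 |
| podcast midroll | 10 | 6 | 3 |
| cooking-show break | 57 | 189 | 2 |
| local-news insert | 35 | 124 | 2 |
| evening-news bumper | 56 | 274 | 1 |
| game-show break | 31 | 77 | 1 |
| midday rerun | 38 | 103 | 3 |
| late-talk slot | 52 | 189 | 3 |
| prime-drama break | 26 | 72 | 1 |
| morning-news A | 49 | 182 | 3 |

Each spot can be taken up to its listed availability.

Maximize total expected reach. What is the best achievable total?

The ratio heuristic lands on local-news insert + evening-news bumper + 3×morning-news A (944) but leaves 6 s idle.
Replace 2×morning-news A with 2×late-talk slot: the trade gains 14 net, giving 958 at 244 s.
That's the maximum — no swap from here does better than 958.

958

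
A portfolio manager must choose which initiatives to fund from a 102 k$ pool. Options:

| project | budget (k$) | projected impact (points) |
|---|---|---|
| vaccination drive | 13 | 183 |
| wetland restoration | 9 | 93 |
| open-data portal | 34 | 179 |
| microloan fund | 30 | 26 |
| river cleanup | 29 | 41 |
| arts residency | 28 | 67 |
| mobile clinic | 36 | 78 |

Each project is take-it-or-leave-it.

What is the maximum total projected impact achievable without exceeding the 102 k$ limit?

Filling by ratio: vaccination drive + wetland restoration + open-data portal + arts residency for 522, with 18 k$ left unused.
Replace arts residency with mobile clinic: the trade gains 11 net, giving 533 at 92 k$.
The closest alternative, vaccination drive + wetland restoration + open-data portal + arts residency, reaches only 522.

533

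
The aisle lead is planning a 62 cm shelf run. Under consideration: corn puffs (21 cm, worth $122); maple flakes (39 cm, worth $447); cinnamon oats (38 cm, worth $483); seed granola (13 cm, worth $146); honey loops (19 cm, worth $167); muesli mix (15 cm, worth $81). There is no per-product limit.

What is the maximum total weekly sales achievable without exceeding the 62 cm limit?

650

Ranking by ratio (weekly sales/cm): cinnamon oats 12.71, maple flakes 11.46, seed granola 11.23, honey loops 8.79.
The ratio heuristic lands on cinnamon oats + seed granola (629) but leaves 11 cm idle.
Replace seed granola with honey loops: the trade gains 21 net, giving 650 at 57 cm.
That's the maximum — no swap from here does better than 650.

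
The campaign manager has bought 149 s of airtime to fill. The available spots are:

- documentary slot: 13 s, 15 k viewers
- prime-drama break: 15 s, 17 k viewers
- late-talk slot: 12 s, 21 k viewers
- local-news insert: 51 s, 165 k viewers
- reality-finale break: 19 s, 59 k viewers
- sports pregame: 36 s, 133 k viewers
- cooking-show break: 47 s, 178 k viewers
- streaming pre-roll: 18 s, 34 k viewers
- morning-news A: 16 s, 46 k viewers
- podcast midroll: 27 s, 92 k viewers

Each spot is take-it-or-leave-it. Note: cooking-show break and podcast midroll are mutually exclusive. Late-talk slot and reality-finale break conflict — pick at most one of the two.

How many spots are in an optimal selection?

Optimal total is 497.
One optimal bundle: late-talk slot + local-news insert + sports pregame + cooking-show break (146 s).
All optima have 4 spots.

4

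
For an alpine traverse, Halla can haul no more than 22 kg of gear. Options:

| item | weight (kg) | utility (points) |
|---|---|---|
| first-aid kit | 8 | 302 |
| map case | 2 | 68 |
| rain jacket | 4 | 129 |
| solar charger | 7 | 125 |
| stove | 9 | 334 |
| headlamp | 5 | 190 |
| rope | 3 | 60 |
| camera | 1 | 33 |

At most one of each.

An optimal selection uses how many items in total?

3

Best achievable utility is 826.
For example first-aid kit + stove + headlamp achieves it, using 22 kg.
Any selection reaching 826 contains exactly 3 items.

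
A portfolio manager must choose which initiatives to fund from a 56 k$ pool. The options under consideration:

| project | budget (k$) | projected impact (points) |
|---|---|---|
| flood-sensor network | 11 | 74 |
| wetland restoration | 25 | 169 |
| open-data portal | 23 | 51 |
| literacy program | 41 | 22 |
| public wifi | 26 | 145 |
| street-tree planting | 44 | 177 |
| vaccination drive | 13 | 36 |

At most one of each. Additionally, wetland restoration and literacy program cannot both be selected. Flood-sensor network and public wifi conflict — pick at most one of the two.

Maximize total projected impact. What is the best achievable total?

Greedy by ratio would take flood-sensor network + wetland restoration + vaccination drive: 49 k$ used, total 279.
Dropping flood-sensor network and vaccination drive frees 24 k$; slotting in public wifi (26 k$) lifts the total to 314 at 51 k$.

314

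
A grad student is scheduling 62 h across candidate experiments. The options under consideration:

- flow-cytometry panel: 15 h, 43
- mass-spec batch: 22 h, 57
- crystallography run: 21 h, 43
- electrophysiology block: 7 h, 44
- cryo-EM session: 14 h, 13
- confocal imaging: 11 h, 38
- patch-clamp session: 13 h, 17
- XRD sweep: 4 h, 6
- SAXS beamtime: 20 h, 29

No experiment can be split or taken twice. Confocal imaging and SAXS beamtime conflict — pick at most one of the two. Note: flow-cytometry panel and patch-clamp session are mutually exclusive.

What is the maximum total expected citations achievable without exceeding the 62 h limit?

188

The ratio ordering already packs tightly: flow-cytometry panel + mass-spec batch + electrophysiology block + confocal imaging + XRD sweep, 59 h, 188.
That's the maximum — no feasible swap from here does better than 188.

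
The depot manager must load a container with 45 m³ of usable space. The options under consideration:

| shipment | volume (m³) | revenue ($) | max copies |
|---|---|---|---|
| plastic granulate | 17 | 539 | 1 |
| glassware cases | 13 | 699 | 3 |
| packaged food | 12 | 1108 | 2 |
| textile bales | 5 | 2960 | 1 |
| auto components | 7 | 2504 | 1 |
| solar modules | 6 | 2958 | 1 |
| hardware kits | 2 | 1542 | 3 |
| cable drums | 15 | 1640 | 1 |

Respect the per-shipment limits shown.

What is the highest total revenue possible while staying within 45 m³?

14688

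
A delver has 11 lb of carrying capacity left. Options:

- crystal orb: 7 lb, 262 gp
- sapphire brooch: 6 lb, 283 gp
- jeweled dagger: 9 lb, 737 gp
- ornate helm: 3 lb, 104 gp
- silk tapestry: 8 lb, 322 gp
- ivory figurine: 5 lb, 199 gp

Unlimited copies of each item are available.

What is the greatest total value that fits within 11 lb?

Taking jeweled dagger: 9 lb used, 737 in value.

737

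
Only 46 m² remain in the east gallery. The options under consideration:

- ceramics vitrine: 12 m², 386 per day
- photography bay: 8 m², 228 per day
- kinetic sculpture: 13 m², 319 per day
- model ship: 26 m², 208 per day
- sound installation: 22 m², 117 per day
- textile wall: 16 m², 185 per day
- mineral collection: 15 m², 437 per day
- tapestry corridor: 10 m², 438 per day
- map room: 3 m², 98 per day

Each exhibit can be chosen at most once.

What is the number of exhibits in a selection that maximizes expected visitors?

4

The maximum expected visitors within 46 m² is 1489.
One optimal bundle: ceramics vitrine + photography bay + mineral collection + tapestry corridor (45 m²).
Any selection reaching 1489 contains exactly 4 exhibits.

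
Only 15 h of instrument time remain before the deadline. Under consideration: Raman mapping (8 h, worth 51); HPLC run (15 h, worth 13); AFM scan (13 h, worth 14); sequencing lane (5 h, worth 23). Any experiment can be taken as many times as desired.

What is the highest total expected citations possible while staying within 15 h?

74

The ratio ordering already packs tightly: Raman mapping + sequencing lane, 13 h, 74.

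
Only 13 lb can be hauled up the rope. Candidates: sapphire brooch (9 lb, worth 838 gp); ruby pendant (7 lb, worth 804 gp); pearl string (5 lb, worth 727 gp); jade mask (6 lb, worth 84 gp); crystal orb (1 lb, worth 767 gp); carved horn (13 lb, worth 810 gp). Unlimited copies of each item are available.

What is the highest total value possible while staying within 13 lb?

9971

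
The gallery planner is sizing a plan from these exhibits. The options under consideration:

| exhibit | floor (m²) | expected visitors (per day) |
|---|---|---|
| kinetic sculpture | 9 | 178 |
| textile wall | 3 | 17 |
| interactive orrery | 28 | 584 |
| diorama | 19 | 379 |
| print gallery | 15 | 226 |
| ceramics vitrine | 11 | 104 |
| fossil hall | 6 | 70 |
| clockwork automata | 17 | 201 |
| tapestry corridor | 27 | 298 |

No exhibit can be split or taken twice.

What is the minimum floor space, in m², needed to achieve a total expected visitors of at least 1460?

Look for the lowest-floor combination reaching 1460.
kinetic sculpture + interactive orrery + diorama + print gallery + ceramics vitrine: 1471 expected visitors at 82 m².
Any bundle with less than 82 m² falls short of 1460.

82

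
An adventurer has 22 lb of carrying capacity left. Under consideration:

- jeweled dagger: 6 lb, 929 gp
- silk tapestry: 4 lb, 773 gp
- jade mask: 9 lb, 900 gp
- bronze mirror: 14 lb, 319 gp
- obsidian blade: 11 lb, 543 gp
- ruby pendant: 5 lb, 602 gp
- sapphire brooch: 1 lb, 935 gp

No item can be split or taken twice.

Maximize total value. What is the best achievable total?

3537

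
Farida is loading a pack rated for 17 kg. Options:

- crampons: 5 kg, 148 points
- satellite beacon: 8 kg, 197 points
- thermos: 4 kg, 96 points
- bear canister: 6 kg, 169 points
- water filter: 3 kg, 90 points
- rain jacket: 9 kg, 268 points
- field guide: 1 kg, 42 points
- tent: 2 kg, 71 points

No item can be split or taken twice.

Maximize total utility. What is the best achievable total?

529

The ratio heuristic lands on water filter + rain jacket + field guide + tent (471) but leaves 2 kg idle.
Replace water filter with crampons: the trade gains 58 net, giving 529 at 17 kg.
That's the maximum — no swap from here does better than 529.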